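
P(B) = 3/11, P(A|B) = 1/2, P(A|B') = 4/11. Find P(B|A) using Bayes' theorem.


P(A) = P(A|B)P(B) + P(A|B')P(B') = 1/2*3/11 + 4/11*8/11 = 97/242
P(B|A) = P(A|B)P(B)/P(A) = (3/22)/(97/242) = 33/97

33/97


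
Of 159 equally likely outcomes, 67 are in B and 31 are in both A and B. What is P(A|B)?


P(A|B) = P(A∩B)/P(B) = (31/159)/(67/159) = 31/67

31/67


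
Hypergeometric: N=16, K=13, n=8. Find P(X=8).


P(X=8) = C(13,8)*C(3,0) / C(16,8)
= 1287*1 / 12870
= 1287/12870 = 1/10

1/10


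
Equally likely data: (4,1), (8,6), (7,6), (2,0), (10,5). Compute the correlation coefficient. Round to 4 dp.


Cov(X,Y) = 6.4800, Var(X) = 8.1600, Var(Y) = 6.6400
rho = Cov/(sqrt(VarX)*sqrt(VarY)) = 0.8803

0.8803


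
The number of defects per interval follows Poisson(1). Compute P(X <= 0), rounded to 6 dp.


P(X<=0) = e^(-1)*1^0/0!
≈ 0.3678794412
≈ 0.367879

0.367879


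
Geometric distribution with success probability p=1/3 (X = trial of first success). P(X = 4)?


P(X=4) = (1-p)^3 * p = (2/3)^3 * 1/3
= 8/27 * 1/3 = 8/81

8/81


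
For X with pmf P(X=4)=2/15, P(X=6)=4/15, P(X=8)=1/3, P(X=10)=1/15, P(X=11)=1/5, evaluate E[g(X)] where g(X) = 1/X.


E[1/X] = sum(g(x)*P(x))
= 1/4*2/15 + 1/6*4/15 + 1/8*1/3 + 1/10*1/15 + 1/11*1/5
= 2857/19800

2857/19800


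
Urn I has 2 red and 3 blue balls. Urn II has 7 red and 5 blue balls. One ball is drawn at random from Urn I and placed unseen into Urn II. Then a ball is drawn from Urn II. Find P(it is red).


P(transfer red) = 2/5; P(transfer blue) = 3/5
If red transferred: Urn II has 8 red of 13, so P(red|red moved) = 8/13
If blue transferred: Urn II has 7 red of 13, so P(red|blue moved) = 7/13
By total probability: P(red) = 2/5*8/13 + 3/5*7/13 = 37/65

37/65


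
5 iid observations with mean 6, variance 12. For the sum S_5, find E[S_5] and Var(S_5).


E[S_n] = n*mu = 5*6 = 30
Var(S_n) = n*sigma^2 = 5*12 = 60

E[S_5]=30, Var(S_5)=60


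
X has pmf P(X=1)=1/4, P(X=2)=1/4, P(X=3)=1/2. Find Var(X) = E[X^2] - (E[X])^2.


E[X] = 9/4, E[X^2] = 23/4
Var(X) = E[X^2] - (E[X])^2 = 23/4 - (9/4)^2 = 11/16

11/16


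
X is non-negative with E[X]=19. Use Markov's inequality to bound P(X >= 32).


Markov: P(X >= a) <= E[X]/a
P(X >= 32) <= 19/32

19/32


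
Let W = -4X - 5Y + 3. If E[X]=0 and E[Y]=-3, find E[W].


E[-4X - 5Y + 3] = -4*E[X] - 5*E[Y] + 3
= (-4)*(0) + (-5)*(-3) + (3)
= 0 + 15 + 3 = 18

18


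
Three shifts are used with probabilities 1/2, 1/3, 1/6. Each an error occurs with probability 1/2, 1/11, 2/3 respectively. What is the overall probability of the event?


P(A) = P(A|B1)P(B1) + P(A|B2)P(B2) + P(A|B3)P(B3)
= 1/2*1/2 + 1/11*1/3 + 2/3*1/6
= 1/4 + 1/33 + 1/9 = 155/396

155/396


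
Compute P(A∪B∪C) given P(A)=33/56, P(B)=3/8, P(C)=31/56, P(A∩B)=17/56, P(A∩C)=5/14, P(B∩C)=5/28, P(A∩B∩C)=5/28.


P(A∪B∪C) = P(A)+P(B)+P(C) - P(AB)-P(AC)-P(BC) + P(ABC)
= 33/56+3/8+31/56 - 17/56-5/14-5/28 + 5/28
= 6/7

6/7


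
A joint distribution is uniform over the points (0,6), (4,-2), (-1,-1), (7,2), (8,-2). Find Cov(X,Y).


E[X]=18/5, E[Y]=3/5, E[XY]=-9/5
Cov(X,Y) = E[XY] - E[X]E[Y] = -9/5 - 18/5*3/5 = -99/25

-99/25


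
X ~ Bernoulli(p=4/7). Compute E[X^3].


For Bernoulli: X in {0,1}
E[X^3] = 0^3*(1-4/7) + 1^3*4/7 = 4/7

4/7


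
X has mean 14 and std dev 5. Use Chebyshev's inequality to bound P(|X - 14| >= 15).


k = 15/5 = 3
Chebyshev: P(|X-mu| >= k*sigma) <= 1/k^2 = 1/3^2 = 1/9

1/9


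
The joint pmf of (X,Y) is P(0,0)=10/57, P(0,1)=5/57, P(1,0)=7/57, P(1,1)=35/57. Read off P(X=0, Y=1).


Read from table: P(X=0, Y=1) = 5/57

5/57


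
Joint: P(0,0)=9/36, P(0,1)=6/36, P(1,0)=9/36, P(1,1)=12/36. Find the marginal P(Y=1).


P(Y=1) = P(0,1)+P(1,1) = 6/36 + 12/36 = 18/36 = 1/2

1/2


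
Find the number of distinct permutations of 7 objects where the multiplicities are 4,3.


7! = 5040
Denominator: 4!=24 * 3!=6
Coefficient = 5040 / 144 = 35

35


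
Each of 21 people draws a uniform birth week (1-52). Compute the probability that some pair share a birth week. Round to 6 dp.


P(all different) = prod((52-i)/52 for i=0..20) = 0.009027
P(at least one match) = 1 - 0.009027 = 0.990973

0.990973


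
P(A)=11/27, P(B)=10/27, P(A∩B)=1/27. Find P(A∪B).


P(A∪B) = P(A) + P(B) - P(A∩B)
= 11/27 + 10/27 - 1/27 = 20/27

20/27


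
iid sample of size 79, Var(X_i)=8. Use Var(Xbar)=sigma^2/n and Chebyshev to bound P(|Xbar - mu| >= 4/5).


Var(Xbar) = Var(X)/n = 8/79
Chebyshev: P(|Xbar-mu| >= 4/5) <= Var(Xbar)/(4/5)^2 = (8/79)/(16/25) = 25/158

25/158


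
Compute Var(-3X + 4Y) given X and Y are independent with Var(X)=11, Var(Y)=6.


Independence => Cov(X,Y)=0
Var(-3X + 4Y) = (-3)^2*Var(X) + 4^2*Var(Y)
= 9*11 + 16*6 = 195

195


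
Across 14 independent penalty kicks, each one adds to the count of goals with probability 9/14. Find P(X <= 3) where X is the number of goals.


P(X<=3) = P(X=0) + P(X=1) + P(X=2) + P(X=3)
= 6103515625/11112006825558016 + 10986328125/793714773254144 + 257080078125/1587429546508288 + 462744140625/396857386627072
= 7458154296875/5556003412779008

7458154296875/5556003412779008


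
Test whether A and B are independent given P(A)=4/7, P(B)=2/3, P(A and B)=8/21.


P(A)*P(B) = 4/7*2/3 = 8/21
P(A∩B) = 8/21, which equals P(A)P(B), so independent

Yes, A and B are independent


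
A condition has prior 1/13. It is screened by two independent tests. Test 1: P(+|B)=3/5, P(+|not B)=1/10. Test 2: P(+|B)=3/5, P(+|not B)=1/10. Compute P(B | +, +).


After test 1: P(+) = 3/5*1/13 + 1/10*12/13 = 9/65
P(B|+) = (3/65)/(9/65) = 1/3
After test 2 (use post1 as new prior): P(+) = 3/5*1/3 + 1/10*2/3 = 4/15
P(B|+,+) = (1/5)/(4/15) = 3/4

3/4


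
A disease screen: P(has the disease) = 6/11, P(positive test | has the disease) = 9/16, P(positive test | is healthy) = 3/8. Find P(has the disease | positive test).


P(A) = P(A|B)P(B) + P(A|B')P(B') = 9/16*6/11 + 3/8*5/11 = 21/44
P(B|A) = P(A|B)P(B)/P(A) = (27/88)/(21/44) = 9/14

9/14


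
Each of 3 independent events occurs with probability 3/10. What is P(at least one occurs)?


P(at least one) = 1 - P(none)
P(none) = (1 - 3/10)^3 = (7/10)^3 = 343/1000
P(at least one) = 1 - 343/1000 = 657/1000

657/1000


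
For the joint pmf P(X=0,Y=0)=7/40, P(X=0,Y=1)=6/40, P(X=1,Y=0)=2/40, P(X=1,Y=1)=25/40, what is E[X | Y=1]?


P(Y=1) = 31/40
E[X|Y=1] = (0*6 + 1*25)/31 = 25/31

25/31


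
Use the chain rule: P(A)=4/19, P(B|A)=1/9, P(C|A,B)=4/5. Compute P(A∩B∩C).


P(A∩B∩C) = P(A) * P(B|A) * P(C|A∩B)
= 4/19 * 1/9 * 4/5
= 4/171 * 4/5 = 16/855

16/855


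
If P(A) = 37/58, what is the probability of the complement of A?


P(A') = 1 - P(A) = 1 - 37/58 = 21/58

21/58


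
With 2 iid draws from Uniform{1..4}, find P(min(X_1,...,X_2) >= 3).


P(min >= 3) = P(all X_i >= 3) = (P(X_1 >= 3))^2
= (2/4)^2 = (1/2)^2 = 1/4

1/4


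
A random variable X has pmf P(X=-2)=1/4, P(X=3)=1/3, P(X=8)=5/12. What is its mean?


E[X] = sum(x * P(x))
= -2*1/4 + 3*1/3 + 8*5/12
= 23/6

23/6


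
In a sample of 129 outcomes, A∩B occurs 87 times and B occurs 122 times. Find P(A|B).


P(A|B) = P(A∩B)/P(B) = (87/129)/(122/129) = 87/122

87/122


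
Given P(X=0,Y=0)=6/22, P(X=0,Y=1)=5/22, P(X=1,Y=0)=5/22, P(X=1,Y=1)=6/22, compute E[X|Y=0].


P(Y=0) = 11/22
E[X|Y=0] = (0*6 + 1*5)/11 = 5/11

5/11


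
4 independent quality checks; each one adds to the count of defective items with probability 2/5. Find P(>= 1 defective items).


P(at least one) = 1 - P(none)
P(none) = (1 - 2/5)^4 = (3/5)^4 = 81/625
P(at least one) = 1 - 81/625 = 544/625

544/625


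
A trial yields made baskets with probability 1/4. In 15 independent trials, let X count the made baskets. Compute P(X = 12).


P(X=12) = C(15,12) * p^12 * (1-p)^3
= 455 * 1/16777216 * 27/64
= 12285/1073741824

12285/1073741824


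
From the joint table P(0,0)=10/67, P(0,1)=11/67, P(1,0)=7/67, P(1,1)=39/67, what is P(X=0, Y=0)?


Read from table: P(X=0, Y=0) = 10/67

10/67


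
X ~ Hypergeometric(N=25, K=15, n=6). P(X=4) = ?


P(X=4) = C(15,4)*C(10,2) / C(25,6)
= 1365*45 / 177100
= 61425/177100 = 351/1012

351/1012


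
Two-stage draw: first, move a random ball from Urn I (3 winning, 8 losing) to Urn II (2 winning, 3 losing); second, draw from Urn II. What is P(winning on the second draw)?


P(transfer winning) = 3/11; P(transfer losing) = 8/11
If winning transferred: Urn II has 3 winning of 6, so P(winning|winning moved) = 1/2
If losing transferred: Urn II has 2 winning of 6, so P(winning|losing moved) = 1/3
By total probability: P(winning) = 3/11*1/2 + 8/11*1/3 = 25/66

25/66


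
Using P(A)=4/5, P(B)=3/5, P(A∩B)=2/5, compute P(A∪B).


P(A∪B) = P(A) + P(B) - P(A∩B)
= 4/5 + 3/5 - 2/5 = 1

1


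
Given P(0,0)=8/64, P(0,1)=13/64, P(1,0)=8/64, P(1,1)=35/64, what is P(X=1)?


P(X=1) = P(1,0)+P(1,1) = 8/64 + 35/64 = 43/64

43/64


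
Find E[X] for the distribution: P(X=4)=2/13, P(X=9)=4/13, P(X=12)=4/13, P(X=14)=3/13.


E[X] = sum(x * P(x))
= 4*2/13 + 9*4/13 + 12*4/13 + 14*3/13
= 134/13

134/13


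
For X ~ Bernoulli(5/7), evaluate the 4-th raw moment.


For Bernoulli: X in {0,1}
E[X^4] = 0^4*(1-5/7) + 1^4*5/7 = 5/7

5/7


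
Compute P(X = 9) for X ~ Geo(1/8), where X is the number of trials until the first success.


P(X=9) = (1-p)^8 * p = (7/8)^8 * 1/8
= 5764801/16777216 * 1/8 = 5764801/134217728

5764801/134217728


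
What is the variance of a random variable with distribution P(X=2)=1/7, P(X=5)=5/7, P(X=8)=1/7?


E[X] = 5, E[X^2] = 193/7
Var(X) = E[X^2] - (E[X])^2 = 193/7 - (5)^2 = 18/7

18/7


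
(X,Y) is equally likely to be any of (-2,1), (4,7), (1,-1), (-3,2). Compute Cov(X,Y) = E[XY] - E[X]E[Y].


E[X]=0, E[Y]=9/4, E[XY]=19/4
Cov(X,Y) = E[XY] - E[X]E[Y] = 19/4 - 0*9/4 = 19/4

19/4


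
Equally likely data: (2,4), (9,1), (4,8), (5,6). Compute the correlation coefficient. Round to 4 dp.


Cov(X,Y) = -4.0000, Var(X) = 6.5000, Var(Y) = 6.6875
rho = Cov/(sqrt(VarX)*sqrt(VarY)) = -0.6067

-0.6067


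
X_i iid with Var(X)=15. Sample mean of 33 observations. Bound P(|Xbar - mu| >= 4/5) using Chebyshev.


Var(Xbar) = Var(X)/n = 15/33
Chebyshev: P(|Xbar-mu| >= 4/5) <= Var(Xbar)/(4/5)^2 = (5/11)/(16/25) = 125/176

125/176


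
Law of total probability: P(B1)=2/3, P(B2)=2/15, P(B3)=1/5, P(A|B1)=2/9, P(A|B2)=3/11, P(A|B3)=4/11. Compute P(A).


P(A) = P(A|B1)P(B1) + P(A|B2)P(B2) + P(A|B3)P(B3)
= 2/9*2/3 + 3/11*2/15 + 4/11*1/5
= 4/27 + 2/55 + 4/55 = 382/1485

382/1485


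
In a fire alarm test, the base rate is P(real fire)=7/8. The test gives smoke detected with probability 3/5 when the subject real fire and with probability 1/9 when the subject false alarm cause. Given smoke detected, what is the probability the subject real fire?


P(A) = P(A|B)P(B) + P(A|B')P(B') = 3/5*7/8 + 1/9*1/8 = 97/180
P(B|A) = P(A|B)P(B)/P(A) = (21/40)/(97/180) = 189/194

189/194


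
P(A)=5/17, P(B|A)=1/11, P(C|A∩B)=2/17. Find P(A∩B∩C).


P(A∩B∩C) = P(A) * P(B|A) * P(C|A∩B)
= 5/17 * 1/11 * 2/17
= 5/187 * 2/17 = 10/3179

10/3179


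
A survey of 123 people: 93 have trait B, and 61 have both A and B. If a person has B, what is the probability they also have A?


P(A|B) = P(A∩B)/P(B) = (61/123)/(93/123) = 61/93

61/93


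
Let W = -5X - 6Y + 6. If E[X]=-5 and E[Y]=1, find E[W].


E[-5X - 6Y + 6] = -5*E[X] - 6*E[Y] + 6
= (-5)*(-5) + (-6)*(1) + (6)
= 25 - 6 + 6 = 25

25


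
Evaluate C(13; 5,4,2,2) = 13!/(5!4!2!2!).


13! = 6227020800
Denominator: 5!=120 * 4!=24 * 2!=2 * 2!=2
Coefficient = 6227020800 / 11520 = 540540

540540


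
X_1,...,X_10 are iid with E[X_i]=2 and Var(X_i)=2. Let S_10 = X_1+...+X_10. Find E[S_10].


E[S_n] = n*E[X_1] = 10*2 = 20

20


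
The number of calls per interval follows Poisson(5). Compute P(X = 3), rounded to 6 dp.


P(X=3) = e^(-5) * 5^3 / 3!
≈ 0.006737946999 * 125 / 6
≈ 0.140374

0.140374


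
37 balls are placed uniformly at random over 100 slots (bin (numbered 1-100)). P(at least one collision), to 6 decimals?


P(all different) = prod((100-i)/100 for i=0..36) = 0.000471
P(at least one match) = 1 - 0.000471 = 0.999529

0.999529


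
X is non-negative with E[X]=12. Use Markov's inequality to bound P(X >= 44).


Markov: P(X >= a) <= E[X]/a
P(X >= 44) <= 12/44 = 3/11

3/11


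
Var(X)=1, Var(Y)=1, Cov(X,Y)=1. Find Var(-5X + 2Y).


Var(-5X + 2Y) = (-5)^2*Var(X) + 2^2*Var(Y) + 2*(-5)*2*Cov(X,Y)
= 25*1 + 4*1 - 20*1
= 25 + 4 - 20 = 9

9


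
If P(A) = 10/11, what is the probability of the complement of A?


P(A') = 1 - P(A) = 1 - 10/11 = 1/11

1/11


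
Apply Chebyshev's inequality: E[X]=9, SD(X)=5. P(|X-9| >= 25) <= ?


k = 25/5 = 5
Chebyshev: P(|X-mu| >= k*sigma) <= 1/k^2 = 1/5^2 = 1/25

1/25


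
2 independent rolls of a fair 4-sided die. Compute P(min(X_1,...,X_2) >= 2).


P(min >= 2) = P(all X_i >= 2) = (P(X_1 >= 2))^2
= (3/4)^2 = 9/16

9/16


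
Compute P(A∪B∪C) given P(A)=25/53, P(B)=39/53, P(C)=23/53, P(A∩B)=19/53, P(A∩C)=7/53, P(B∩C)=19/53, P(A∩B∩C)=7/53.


P(A∪B∪C) = P(A)+P(B)+P(C) - P(AB)-P(AC)-P(BC) + P(ABC)
= 25/53+39/53+23/53 - 19/53-7/53-19/53 + 7/53
= 49/53

49/53


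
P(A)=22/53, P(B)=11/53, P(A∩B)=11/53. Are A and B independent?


P(A)*P(B) = 22/53*11/53 = 242/2809
P(A∩B) = 11/53 != 242/2809, so not independent

No, A and B are not independent


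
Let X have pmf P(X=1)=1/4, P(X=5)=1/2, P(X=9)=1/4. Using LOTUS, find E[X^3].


E[X^3] = sum(g(x)*P(x))
= 1*1/4 + 125*1/2 + 729*1/4
= 245

245


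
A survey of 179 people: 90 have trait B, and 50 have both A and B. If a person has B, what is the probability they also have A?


P(A|B) = P(A∩B)/P(B) = (50/179)/(90/179) = 50/90 = 5/9

5/9


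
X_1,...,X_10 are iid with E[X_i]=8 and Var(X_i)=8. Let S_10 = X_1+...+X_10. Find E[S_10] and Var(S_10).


E[S_n] = n*mu = 10*8 = 80
Var(S_n) = n*sigma^2 = 10*8 = 80

E[S_10]=80, Var(S_10)=80


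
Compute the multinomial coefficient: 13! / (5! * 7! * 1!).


13! = 6227020800
Denominator: 5!=120 * 7!=5040 * 1!=1
Coefficient = 6227020800 / 604800 = 10296

10296


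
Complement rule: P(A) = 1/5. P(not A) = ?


P(A') = 1 - P(A) = 1 - 1/5 = 4/5

4/5


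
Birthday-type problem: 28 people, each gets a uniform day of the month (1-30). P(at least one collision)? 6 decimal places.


P(all different) = prod((30-i)/30 for i=0..27) = 0.000000
P(at least one match) = 1 - 0.000000 = 1.000000

1.000000


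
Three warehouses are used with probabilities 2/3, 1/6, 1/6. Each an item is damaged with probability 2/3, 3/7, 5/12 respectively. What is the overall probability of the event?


P(A) = P(A|B1)P(B1) + P(A|B2)P(B2) + P(A|B3)P(B3)
= 2/3*2/3 + 3/7*1/6 + 5/12*1/6
= 4/9 + 1/14 + 5/72 = 295/504

295/504


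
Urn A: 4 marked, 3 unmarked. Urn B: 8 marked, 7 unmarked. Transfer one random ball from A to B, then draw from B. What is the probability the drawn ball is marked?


P(transfer marked) = 4/7; P(transfer unmarked) = 3/7
If marked transferred: Urn II has 9 marked of 16, so P(marked|marked moved) = 9/16
If unmarked transferred: Urn II has 8 marked of 16, so P(marked|unmarked moved) = 1/2
By total probability: P(marked) = 4/7*9/16 + 3/7*1/2 = 15/28

15/28


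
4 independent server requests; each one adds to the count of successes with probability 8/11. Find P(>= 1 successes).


P(at least one) = 1 - P(none)
P(none) = (1 - 8/11)^4 = (3/11)^4 = 81/14641
P(at least one) = 1 - 81/14641 = 14560/14641

14560/14641


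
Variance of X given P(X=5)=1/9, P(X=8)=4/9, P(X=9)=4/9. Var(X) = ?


E[X] = 73/9, E[X^2] = 605/9
Var(X) = E[X^2] - (E[X])^2 = 605/9 - (73/9)^2 = 116/81

116/81


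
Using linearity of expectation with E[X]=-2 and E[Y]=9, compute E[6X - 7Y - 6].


E[6X - 7Y - 6] = 6*E[X] - 7*E[Y] - 6
= (6)*(-2) + (-7)*(9) + (-6)
= -12 - 63 - 6 = -81

-81


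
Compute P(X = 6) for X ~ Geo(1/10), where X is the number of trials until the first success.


P(X=6) = (1-p)^5 * p = (9/10)^5 * 1/10
= 59049/100000 * 1/10 = 59049/1000000

59049/1000000


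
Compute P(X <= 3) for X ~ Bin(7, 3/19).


P(X<=3) = P(X=0) + P(X=1) + P(X=2) + P(X=3)
= 268435456/893871739 + 352321536/893871739 + 198180864/893871739 + 61931520/893871739
= 880869376/893871739

880869376/893871739


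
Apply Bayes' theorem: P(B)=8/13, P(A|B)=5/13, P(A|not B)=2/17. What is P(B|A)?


P(A) = P(A|B)P(B) + P(A|B')P(B') = 5/13*8/13 + 2/17*5/13 = 810/2873
P(B|A) = P(A|B)P(B)/P(A) = (40/169)/(810/2873) = 68/81

68/81


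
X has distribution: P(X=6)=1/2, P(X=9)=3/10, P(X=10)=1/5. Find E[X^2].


E[X^2] = sum(g(x)*P(x))
= 36*1/2 + 81*3/10 + 100*1/5
= 623/10

623/10


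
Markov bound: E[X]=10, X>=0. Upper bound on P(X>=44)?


Markov: P(X >= a) <= E[X]/a
P(X >= 44) <= 10/44 = 5/22

5/22


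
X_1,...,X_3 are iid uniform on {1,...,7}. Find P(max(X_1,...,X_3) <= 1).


P(max <= 1) = P(all X_i <= 1) = (P(X_1 <= 1))^3
= (1/7)^3 = 1/343

1/343


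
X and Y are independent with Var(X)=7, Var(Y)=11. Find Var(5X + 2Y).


Independence => Cov(X,Y)=0
Var(5X + 2Y) = 5^2*Var(X) + 2^2*Var(Y)
= 25*7 + 4*11 = 219

219


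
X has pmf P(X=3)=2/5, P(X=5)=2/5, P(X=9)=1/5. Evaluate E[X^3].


E[X^3] = sum(x^3 * P(x))
= 27*2/5 + 125*2/5 + 729*1/5
= 1033/5

1033/5


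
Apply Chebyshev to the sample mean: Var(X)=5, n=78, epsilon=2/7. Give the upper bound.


Var(Xbar) = Var(X)/n = 5/78
Chebyshev: P(|Xbar-mu| >= 2/7) <= Var(Xbar)/(2/7)^2 = (5/78)/(4/49) = 245/312

245/312


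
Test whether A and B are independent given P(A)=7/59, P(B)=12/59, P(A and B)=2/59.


P(A)*P(B) = 7/59*12/59 = 84/3481
P(A∩B) = 2/59 != 84/3481, so not independent

No, A and B are not independent


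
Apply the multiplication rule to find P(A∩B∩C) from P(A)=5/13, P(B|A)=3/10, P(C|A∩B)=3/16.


P(A∩B∩C) = P(A) * P(B|A) * P(C|A∩B)
= 5/13 * 3/10 * 3/16
= 3/26 * 3/16 = 9/416

9/416


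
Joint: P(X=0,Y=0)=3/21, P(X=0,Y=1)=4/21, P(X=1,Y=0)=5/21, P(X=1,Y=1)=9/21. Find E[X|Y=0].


P(Y=0) = 8/21
E[X|Y=0] = (0*3 + 1*5)/8 = 5/8

5/8


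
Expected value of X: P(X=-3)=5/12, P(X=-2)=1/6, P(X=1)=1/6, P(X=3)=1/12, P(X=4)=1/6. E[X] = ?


E[X] = sum(x * P(x))
= -3*5/12 - 2*1/6 + 1*1/6 + 3*1/12 + 4*1/6
= -1/2

-1/2


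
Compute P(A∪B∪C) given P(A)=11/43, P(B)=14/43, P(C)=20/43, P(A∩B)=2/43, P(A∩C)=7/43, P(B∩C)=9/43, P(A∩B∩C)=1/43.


P(A∪B∪C) = P(A)+P(B)+P(C) - P(AB)-P(AC)-P(BC) + P(ABC)
= 11/43+14/43+20/43 - 2/43-7/43-9/43 + 1/43
= 28/43

28/43


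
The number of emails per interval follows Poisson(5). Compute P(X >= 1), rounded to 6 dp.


P(X>=1) = 1 - P(X<=0) = 1 - (e^(-5)*5^0/0!)
≈ 1 - 0.0067379470 = 0.9932620530
≈ 0.993262

0.993262


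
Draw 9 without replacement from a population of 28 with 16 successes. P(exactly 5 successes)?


P(X=5) = C(16,5)*C(12,4) / C(28,9)
= 4368*495 / 6906900
= 2162160/6906900 = 36/115

36/115


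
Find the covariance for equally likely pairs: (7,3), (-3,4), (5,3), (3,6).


E[X]=3, E[Y]=4, E[XY]=21/2
Cov(X,Y) = E[XY] - E[X]E[Y] = 21/2 - 3*4 = -3/2

-3/2


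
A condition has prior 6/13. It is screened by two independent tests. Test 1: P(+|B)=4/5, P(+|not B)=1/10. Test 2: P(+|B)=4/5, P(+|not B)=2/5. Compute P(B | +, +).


After test 1: P(+) = 4/5*6/13 + 1/10*7/13 = 11/26
P(B|+) = (24/65)/(11/26) = 48/55
After test 2 (use post1 as new prior): P(+) = 4/5*48/55 + 2/5*7/55 = 206/275
P(B|+,+) = (192/275)/(206/275) = 96/103

96/103


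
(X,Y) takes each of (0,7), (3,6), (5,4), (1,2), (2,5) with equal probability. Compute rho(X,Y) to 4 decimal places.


Cov(X,Y) = -0.5600, Var(X) = 2.9600, Var(Y) = 2.9600
rho = Cov/(sqrt(VarX)*sqrt(VarY)) = -0.1892

-0.1892


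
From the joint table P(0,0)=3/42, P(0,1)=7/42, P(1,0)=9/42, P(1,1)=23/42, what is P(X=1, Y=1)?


Read from table: P(X=1, Y=1) = 23/42

23/42


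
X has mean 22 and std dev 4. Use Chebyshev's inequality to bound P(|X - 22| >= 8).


k = 8/4 = 2
Chebyshev: P(|X-mu| >= k*sigma) <= 1/k^2 = 1/2^2 = 1/4

1/4


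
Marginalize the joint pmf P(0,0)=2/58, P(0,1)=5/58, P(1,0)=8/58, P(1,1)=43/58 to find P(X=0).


P(X=0) = P(0,0)+P(0,1) = 2/58 + 5/58 = 7/58

7/58


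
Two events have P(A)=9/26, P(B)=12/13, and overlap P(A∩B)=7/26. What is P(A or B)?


P(A∪B) = P(A) + P(B) - P(A∩B)
= 9/26 + 12/13 - 7/26 = 1

1


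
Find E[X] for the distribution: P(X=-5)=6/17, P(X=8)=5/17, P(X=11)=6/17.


E[X] = sum(x * P(x))
= -5*6/17 + 8*5/17 + 11*6/17
= 76/17

76/17


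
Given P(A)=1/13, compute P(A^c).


P(A') = 1 - P(A) = 1 - 1/13 = 12/13

12/13


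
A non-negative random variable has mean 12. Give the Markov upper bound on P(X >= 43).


Markov: P(X >= a) <= E[X]/a
P(X >= 43) <= 12/43

12/43


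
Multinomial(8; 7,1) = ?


8! = 40320
Denominator: 7!=5040 * 1!=1
Coefficient = 40320 / 5040 = 8

8


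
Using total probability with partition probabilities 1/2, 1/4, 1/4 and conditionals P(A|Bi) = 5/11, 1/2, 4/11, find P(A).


P(A) = P(A|B1)P(B1) + P(A|B2)P(B2) + P(A|B3)P(B3)
= 5/11*1/2 + 1/2*1/4 + 4/11*1/4
= 5/22 + 1/8 + 1/11 = 39/88

39/88


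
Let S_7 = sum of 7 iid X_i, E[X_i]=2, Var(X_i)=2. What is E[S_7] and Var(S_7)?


E[S_n] = n*mu = 7*2 = 14
Var(S_n) = n*sigma^2 = 7*2 = 14

E[S_7]=14, Var(S_7)=14


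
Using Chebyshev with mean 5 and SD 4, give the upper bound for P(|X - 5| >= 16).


k = 16/4 = 4
Chebyshev: P(|X-mu| >= k*sigma) <= 1/k^2 = 1/4^2 = 1/16

1/16


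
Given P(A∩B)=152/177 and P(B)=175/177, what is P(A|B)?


P(A|B) = P(A∩B)/P(B) = (152/177)/(175/177) = 152/175

152/175


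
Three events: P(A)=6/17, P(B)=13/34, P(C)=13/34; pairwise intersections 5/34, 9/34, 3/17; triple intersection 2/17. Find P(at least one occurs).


P(A∪B∪C) = P(A)+P(B)+P(C) - P(AB)-P(AC)-P(BC) + P(ABC)
= 6/17+13/34+13/34 - 5/34-9/34-3/17 + 2/17
= 11/17

11/17


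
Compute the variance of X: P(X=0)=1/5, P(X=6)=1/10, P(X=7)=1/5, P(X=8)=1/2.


E[X] = 6, E[X^2] = 227/5
Var(X) = E[X^2] - (E[X])^2 = 227/5 - (6)^2 = 47/5

47/5


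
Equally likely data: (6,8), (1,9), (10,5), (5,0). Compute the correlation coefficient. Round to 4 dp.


Cov(X,Y) = -3.5000, Var(X) = 10.2500, Var(Y) = 12.2500
rho = Cov/(sqrt(VarX)*sqrt(VarY)) = -0.3123

-0.3123


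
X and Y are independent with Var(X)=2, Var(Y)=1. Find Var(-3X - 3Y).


Independence => Cov(X,Y)=0
Var(-3X - 3Y) = (-3)^2*Var(X) + (-3)^2*Var(Y)
= 9*2 + 9*1 = 27

27


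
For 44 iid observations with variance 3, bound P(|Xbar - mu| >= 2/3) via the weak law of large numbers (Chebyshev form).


Var(Xbar) = Var(X)/n = 3/44
Chebyshev: P(|Xbar-mu| >= 2/3) <= Var(Xbar)/(2/3)^2 = (3/44)/(4/9) = 27/176

27/176


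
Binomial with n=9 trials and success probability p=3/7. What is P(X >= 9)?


P(X>=9) = P(X=9)
= 19683/40353607
= 19683/40353607

19683/40353607


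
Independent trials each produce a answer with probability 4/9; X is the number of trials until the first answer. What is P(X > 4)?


P(X > 4) = P(first 4 trials all fail) = (1-p)^4 = (5/9)^4 = 625/6561

625/6561


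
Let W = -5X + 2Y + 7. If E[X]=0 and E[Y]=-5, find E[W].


E[-5X + 2Y + 7] = -5*E[X] + 2*E[Y] + 7
= (-5)*(0) + (2)*(-5) + (7)
= 0 - 10 + 7 = -3

-3


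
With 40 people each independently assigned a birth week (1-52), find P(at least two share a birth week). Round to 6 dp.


P(all different) = prod((52-i)/52 for i=0..39) = 0.000000
P(at least one match) = 1 - 0.000000 = 1.000000

1.000000


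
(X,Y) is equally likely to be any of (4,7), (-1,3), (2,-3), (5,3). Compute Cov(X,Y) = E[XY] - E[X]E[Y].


E[X]=5/2, E[Y]=5/2, E[XY]=17/2
Cov(X,Y) = E[XY] - E[X]E[Y] = 17/2 - 5/2*5/2 = 9/4

9/4


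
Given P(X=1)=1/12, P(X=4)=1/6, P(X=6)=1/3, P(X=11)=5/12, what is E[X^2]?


E[X^2] = sum(g(x)*P(x))
= 1*1/12 + 16*1/6 + 36*1/3 + 121*5/12
= 391/6

391/6


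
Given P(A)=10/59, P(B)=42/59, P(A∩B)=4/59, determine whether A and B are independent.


P(A)*P(B) = 10/59*42/59 = 420/3481
P(A∩B) = 4/59 != 420/3481, so not independent

No, A and B are not independent


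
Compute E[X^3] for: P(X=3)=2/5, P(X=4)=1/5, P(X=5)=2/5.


E[X^3] = sum(x^3 * P(x))
= 27*2/5 + 64*1/5 + 125*2/5
= 368/5

368/5


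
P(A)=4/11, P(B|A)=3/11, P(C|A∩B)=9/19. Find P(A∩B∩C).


P(A∩B∩C) = P(A) * P(B|A) * P(C|A∩B)
= 4/11 * 3/11 * 9/19
= 12/121 * 9/19 = 108/2299

108/2299


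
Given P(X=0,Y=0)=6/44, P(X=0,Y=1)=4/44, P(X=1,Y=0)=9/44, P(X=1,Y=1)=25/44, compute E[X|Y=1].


P(Y=1) = 29/44
E[X|Y=1] = (0*4 + 1*25)/29 = 25/29

25/29


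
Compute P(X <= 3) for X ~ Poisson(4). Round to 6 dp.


P(X<=3) = e^(-4)*4^0/0! + e^(-4)*4^1/1! + e^(-4)*4^2/2! + e^(-4)*4^3/3!
≈ 0.0183156389 + 0.0732625556 + 0.1465251111 + 0.1953668148
= 0.4334701204
≈ 0.433470

0.433470


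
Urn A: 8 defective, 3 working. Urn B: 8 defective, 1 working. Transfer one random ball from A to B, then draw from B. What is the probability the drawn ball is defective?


P(transfer defective) = 8/11; P(transfer working) = 3/11
If defective transferred: Urn II has 9 defective of 10, so P(defective|defective moved) = 9/10
If working transferred: Urn II has 8 defective of 10, so P(defective|working moved) = 4/5
By total probability: P(defective) = 8/11*9/10 + 3/11*4/5 = 48/55

48/55


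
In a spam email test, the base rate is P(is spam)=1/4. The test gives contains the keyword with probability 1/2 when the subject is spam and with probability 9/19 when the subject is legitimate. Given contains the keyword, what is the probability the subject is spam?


P(A) = P(A|B)P(B) + P(A|B')P(B') = 1/2*1/4 + 9/19*3/4 = 73/152
P(B|A) = P(A|B)P(B)/P(A) = (1/8)/(73/152) = 19/73

19/73


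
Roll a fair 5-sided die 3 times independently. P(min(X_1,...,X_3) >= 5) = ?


P(min >= 5) = P(all X_i >= 5) = (P(X_1 >= 5))^3
= (1/5)^3 = 1/125

1/125


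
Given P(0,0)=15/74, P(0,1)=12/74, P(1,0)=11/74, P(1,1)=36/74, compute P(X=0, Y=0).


Read from table: P(X=0, Y=0) = 15/74

15/74


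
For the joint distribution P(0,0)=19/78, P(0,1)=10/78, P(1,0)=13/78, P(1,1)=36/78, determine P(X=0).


P(X=0) = P(0,0)+P(0,1) = 19/78 + 10/78 = 29/78

29/78


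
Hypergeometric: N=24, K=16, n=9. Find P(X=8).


P(X=8) = C(16,8)*C(8,1) / C(24,9)
= 12870*8 / 1307504
= 102960/1307504 = 585/7429

585/7429


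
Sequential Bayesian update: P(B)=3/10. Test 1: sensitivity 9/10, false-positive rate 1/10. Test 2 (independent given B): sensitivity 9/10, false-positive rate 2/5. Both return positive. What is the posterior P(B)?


After test 1: P(+) = 9/10*3/10 + 1/10*7/10 = 17/50
P(B|+) = (27/100)/(17/50) = 27/34
After test 2 (use post1 as new prior): P(+) = 9/10*27/34 + 2/5*7/34 = 271/340
P(B|+,+) = (243/340)/(271/340) = 243/271

243/271


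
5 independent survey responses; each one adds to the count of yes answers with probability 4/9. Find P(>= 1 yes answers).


P(at least one) = 1 - P(none)
P(none) = (1 - 4/9)^5 = (5/9)^5 = 3125/59049
P(at least one) = 1 - 3125/59049 = 55924/59049

55924/59049


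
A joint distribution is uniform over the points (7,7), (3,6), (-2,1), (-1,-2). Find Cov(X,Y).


E[X]=7/4, E[Y]=3, E[XY]=67/4
Cov(X,Y) = E[XY] - E[X]E[Y] = 67/4 - 7/4*3 = 23/2

23/2


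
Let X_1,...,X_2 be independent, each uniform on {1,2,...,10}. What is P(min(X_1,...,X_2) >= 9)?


P(min >= 9) = P(all X_i >= 9) = (P(X_1 >= 9))^2
= (2/10)^2 = (1/5)^2 = 1/25

1/25


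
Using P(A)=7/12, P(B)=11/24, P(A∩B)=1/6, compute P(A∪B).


P(A∪B) = P(A) + P(B) - P(A∩B)
= 7/12 + 11/24 - 1/6 = 7/8

7/8


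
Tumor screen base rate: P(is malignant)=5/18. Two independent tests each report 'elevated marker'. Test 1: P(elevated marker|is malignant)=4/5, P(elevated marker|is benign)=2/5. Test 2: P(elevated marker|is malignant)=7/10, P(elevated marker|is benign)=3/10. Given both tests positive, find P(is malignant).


After test 1: P(+) = 4/5*5/18 + 2/5*13/18 = 23/45
P(B|+) = (2/9)/(23/45) = 10/23
After test 2 (use post1 as new prior): P(+) = 7/10*10/23 + 3/10*13/23 = 109/230
P(B|+,+) = (7/23)/(109/230) = 70/109

70/109


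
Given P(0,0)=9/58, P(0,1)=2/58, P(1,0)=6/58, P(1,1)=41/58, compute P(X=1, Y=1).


Read from table: P(X=1, Y=1) = 41/58

41/58


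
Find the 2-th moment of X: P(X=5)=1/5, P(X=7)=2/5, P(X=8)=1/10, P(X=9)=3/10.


E[X^2] = sum(x^2 * P(x))
= 25*1/5 + 49*2/5 + 64*1/10 + 81*3/10
= 553/10

553/10


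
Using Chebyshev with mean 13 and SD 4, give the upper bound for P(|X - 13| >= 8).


k = 8/4 = 2
Chebyshev: P(|X-mu| >= k*sigma) <= 1/k^2 = 1/2^2 = 1/4

1/4


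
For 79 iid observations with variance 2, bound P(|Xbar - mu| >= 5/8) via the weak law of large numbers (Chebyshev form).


Var(Xbar) = Var(X)/n = 2/79
Chebyshev: P(|Xbar-mu| >= 5/8) <= Var(Xbar)/(5/8)^2 = (2/79)/(25/64) = 128/1975

128/1975


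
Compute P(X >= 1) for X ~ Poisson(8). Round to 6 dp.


P(X>=1) = 1 - P(X<=0) = 1 - (e^(-8)*8^0/0!)
≈ 1 - 0.0003354626 = 0.9996645374
≈ 0.999665

0.999665


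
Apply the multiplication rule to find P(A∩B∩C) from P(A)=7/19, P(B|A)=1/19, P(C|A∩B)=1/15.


P(A∩B∩C) = P(A) * P(B|A) * P(C|A∩B)
= 7/19 * 1/19 * 1/15
= 7/361 * 1/15 = 7/5415

7/5415


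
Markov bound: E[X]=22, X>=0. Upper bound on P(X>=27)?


Markov: P(X >= a) <= E[X]/a
P(X >= 27) <= 22/27

22/27


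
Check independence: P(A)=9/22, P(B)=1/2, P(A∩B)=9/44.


P(A)*P(B) = 9/22*1/2 = 9/44
P(A∩B) = 9/44, which equals P(A)P(B), so independent

Yes, A and B are independent


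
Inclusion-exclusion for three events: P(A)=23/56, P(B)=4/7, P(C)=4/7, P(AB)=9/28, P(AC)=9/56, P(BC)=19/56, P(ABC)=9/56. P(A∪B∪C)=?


P(A∪B∪C) = P(A)+P(B)+P(C) - P(AB)-P(AC)-P(BC) + P(ABC)
= 23/56+4/7+4/7 - 9/28-9/56-19/56 + 9/56
= 25/28

25/28


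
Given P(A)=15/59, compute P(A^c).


P(A') = 1 - P(A) = 1 - 15/59 = 44/59

44/59


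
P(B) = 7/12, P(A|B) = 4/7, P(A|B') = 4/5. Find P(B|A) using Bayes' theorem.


P(A) = P(A|B)P(B) + P(A|B')P(B') = 4/7*7/12 + 4/5*5/12 = 2/3
P(B|A) = P(A|B)P(B)/P(A) = (1/3)/(2/3) = 1/2

1/2


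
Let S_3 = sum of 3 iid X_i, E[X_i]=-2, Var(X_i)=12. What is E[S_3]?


E[S_n] = n*E[X_1] = 3*-2 = -6

-6


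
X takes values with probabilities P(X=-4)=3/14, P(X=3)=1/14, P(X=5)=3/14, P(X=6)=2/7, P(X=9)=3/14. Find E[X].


E[X] = sum(x * P(x))
= -4*3/14 + 3*1/14 + 5*3/14 + 6*2/7 + 9*3/14
= 57/14

57/14


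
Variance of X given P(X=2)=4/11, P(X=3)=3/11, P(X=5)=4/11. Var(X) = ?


E[X] = 37/11, E[X^2] = 13
Var(X) = E[X^2] - (E[X])^2 = 13 - (37/11)^2 = 204/121

204/121


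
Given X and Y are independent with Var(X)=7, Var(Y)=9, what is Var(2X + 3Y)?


Independence => Cov(X,Y)=0
Var(2X + 3Y) = 2^2*Var(X) + 3^2*Var(Y)
= 4*7 + 9*9 = 109

109


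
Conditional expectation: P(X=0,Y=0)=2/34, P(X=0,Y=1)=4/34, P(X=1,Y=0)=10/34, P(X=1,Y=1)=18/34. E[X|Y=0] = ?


P(Y=0) = 12/34
E[X|Y=0] = (0*2 + 1*10)/12 = 10/12 = 5/6

5/6


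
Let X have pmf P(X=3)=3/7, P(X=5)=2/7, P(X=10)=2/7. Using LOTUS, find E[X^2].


E[X^2] = sum(g(x)*P(x))
= 9*3/7 + 25*2/7 + 100*2/7
= 277/7

277/7


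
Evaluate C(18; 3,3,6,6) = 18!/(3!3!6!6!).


18! = 6402373705728000
Denominator: 3!=6 * 3!=6 * 6!=720 * 6!=720
Coefficient = 6402373705728000 / 18662400 = 343062720

343062720


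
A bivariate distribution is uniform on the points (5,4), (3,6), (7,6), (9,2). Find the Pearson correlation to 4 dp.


Cov(X,Y) = -2.5000, Var(X) = 5.0000, Var(Y) = 2.7500
rho = Cov/(sqrt(VarX)*sqrt(VarY)) = -0.6742

-0.6742


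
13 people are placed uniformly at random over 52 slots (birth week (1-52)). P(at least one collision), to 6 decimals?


P(all different) = prod((52-i)/52 for i=0..12) = 0.194545
P(at least one match) = 1 - 0.194545 = 0.805455

0.805455


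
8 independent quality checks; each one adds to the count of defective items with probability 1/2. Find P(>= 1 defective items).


P(at least one) = 1 - P(none)
P(none) = (1 - 1/2)^8 = (1/2)^8 = 1/256
P(at least one) = 1 - 1/256 = 255/256

255/256


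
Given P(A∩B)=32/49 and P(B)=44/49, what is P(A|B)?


P(A|B) = P(A∩B)/P(B) = (32/49)/(44/49) = 32/44 = 8/11

8/11


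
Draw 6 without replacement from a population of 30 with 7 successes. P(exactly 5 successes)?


P(X=5) = C(7,5)*C(23,1) / C(30,6)
= 21*23 / 593775
= 483/593775 = 23/28275

23/28275


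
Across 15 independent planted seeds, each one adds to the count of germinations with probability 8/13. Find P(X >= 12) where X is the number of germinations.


P(X>=12) = P(X=12) + P(X=13) + P(X=14) + P(X=15)
= 300647710720000/3937376385699289 + 1443109011456000/51185893014090757 + 329853488332800/51185893014090757 + 35184372088832/51185893014090757
= 439735931633664/3937376385699289

439735931633664/3937376385699289


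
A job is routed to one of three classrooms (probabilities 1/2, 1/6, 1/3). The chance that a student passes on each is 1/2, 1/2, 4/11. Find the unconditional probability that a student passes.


P(A) = P(A|B1)P(B1) + P(A|B2)P(B2) + P(A|B3)P(B3)
= 1/2*1/2 + 1/2*1/6 + 4/11*1/3
= 1/4 + 1/12 + 4/33 = 5/11

5/11


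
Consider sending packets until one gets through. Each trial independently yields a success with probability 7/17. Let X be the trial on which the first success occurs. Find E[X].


For geometric (trials until first success), E[X] = 1/p = 1/(7/17) = 17/7

17/7


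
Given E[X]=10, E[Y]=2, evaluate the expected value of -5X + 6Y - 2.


E[-5X + 6Y - 2] = -5*E[X] + 6*E[Y] - 2
= (-5)*(10) + (6)*(2) + (-2)
= -50 + 12 - 2 = -40

-40


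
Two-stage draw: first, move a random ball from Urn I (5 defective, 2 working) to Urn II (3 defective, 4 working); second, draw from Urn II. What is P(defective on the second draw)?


P(transfer defective) = 5/7; P(transfer working) = 2/7
If defective transferred: Urn II has 4 defective of 8, so P(defective|defective moved) = 1/2
If working transferred: Urn II has 3 defective of 8, so P(defective|working moved) = 3/8
By total probability: P(defective) = 5/7*1/2 + 2/7*3/8 = 13/28

13/28


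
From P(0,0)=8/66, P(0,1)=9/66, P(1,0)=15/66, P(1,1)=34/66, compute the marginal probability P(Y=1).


P(Y=1) = P(0,1)+P(1,1) = 9/66 + 34/66 = 43/66

43/66


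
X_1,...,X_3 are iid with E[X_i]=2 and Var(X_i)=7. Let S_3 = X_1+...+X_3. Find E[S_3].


E[S_n] = n*E[X_1] = 3*2 = 6

6


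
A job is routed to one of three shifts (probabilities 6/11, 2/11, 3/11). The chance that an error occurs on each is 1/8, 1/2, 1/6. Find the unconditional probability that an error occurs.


P(A) = P(A|B1)P(B1) + P(A|B2)P(B2) + P(A|B3)P(B3)
= 1/8*6/11 + 1/2*2/11 + 1/6*3/11
= 3/44 + 1/11 + 1/22 = 9/44

9/44


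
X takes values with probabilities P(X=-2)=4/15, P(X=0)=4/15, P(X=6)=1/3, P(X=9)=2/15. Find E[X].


E[X] = sum(x * P(x))
= -2*4/15 + 0*4/15 + 6*1/3 + 9*2/15
= 8/3

8/3


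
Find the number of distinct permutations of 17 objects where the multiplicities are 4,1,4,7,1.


17! = 355687428096000
Denominator: 4!=24 * 1!=1 * 4!=24 * 7!=5040 * 1!=1
Coefficient = 355687428096000 / 2903040 = 122522400

122522400


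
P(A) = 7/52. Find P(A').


P(A') = 1 - P(A) = 1 - 7/52 = 45/52

45/52


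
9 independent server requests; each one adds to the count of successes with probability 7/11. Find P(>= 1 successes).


P(at least one) = 1 - P(none)
P(none) = (1 - 7/11)^9 = (4/11)^9 = 262144/2357947691
P(at least one) = 1 - 262144/2357947691 = 2357685547/2357947691

2357685547/2357947691


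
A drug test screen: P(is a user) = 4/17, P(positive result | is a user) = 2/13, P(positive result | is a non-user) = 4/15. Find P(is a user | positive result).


P(A) = P(A|B)P(B) + P(A|B')P(B') = 2/13*4/17 + 4/15*13/17 = 796/3315
P(B|A) = P(A|B)P(B)/P(A) = (8/221)/(796/3315) = 30/199

30/199


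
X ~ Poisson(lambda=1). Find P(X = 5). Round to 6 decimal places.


P(X=5) = e^(-1) * 1^5 / 5!
≈ 0.3678794412 * 1 / 120
≈ 0.003066

0.003066


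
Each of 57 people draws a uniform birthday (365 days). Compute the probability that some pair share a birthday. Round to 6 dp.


P(all different) = prod((365-i)/365 for i=0..56) = 0.009878
P(at least one match) = 1 - 0.009878 = 0.990122

0.990122


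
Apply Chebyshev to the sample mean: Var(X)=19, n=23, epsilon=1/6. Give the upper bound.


Var(Xbar) = Var(X)/n = 19/23
Chebyshev: P(|Xbar-mu| >= 1/6) <= Var(Xbar)/(1/6)^2 = (19/23)/(1/36) = 684/23
Bound exceeds 1, so trivial bound: 1

1


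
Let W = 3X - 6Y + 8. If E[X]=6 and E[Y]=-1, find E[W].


E[3X - 6Y + 8] = 3*E[X] - 6*E[Y] + 8
= (3)*(6) + (-6)*(-1) + (8)
= 18 + 6 + 8 = 32

32


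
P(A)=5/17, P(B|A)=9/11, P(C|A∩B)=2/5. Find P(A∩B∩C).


P(A∩B∩C) = P(A) * P(B|A) * P(C|A∩B)
= 5/17 * 9/11 * 2/5
= 45/187 * 2/5 = 18/187

18/187


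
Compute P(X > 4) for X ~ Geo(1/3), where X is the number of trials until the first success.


P(X > 4) = P(first 4 trials all fail) = (1-p)^4 = (2/3)^4 = 16/81

16/81


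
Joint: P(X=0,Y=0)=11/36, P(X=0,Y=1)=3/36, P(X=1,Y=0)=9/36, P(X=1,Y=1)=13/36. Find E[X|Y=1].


P(Y=1) = 16/36
E[X|Y=1] = (0*3 + 1*13)/16 = 13/16

13/16


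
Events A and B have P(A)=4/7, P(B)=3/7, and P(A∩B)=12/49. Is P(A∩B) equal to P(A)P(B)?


P(A)*P(B) = 4/7*3/7 = 12/49
P(A∩B) = 12/49, which equals P(A)P(B), so independent

Yes, A and B are independent


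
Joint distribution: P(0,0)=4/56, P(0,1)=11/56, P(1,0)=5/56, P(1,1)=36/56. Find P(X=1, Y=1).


Read from table: P(X=1, Y=1) = 36/56 = 9/14

9/14


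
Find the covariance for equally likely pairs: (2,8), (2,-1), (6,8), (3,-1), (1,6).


E[X]=14/5, E[Y]=4, E[XY]=13
Cov(X,Y) = E[XY] - E[X]E[Y] = 13 - 14/5*4 = 9/5

9/5


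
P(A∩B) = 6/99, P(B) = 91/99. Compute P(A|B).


P(A|B) = P(A∩B)/P(B) = (6/99)/(91/99) = 6/91

6/91


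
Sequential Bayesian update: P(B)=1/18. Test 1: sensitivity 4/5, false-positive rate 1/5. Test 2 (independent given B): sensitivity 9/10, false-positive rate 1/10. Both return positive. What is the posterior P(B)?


After test 1: P(+) = 4/5*1/18 + 1/5*17/18 = 7/30
P(B|+) = (2/45)/(7/30) = 4/21
After test 2 (use post1 as new prior): P(+) = 9/10*4/21 + 1/10*17/21 = 53/210
P(B|+,+) = (6/35)/(53/210) = 36/53

36/53


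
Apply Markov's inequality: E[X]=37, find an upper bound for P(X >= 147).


Markov: P(X >= a) <= E[X]/a
P(X >= 147) <= 37/147

37/147


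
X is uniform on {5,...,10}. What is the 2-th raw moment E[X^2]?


E[X^2] = (1/6) * sum(x^2 for x=5..10)
= 355/6

355/6


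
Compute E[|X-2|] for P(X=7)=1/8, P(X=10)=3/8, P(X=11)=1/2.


E[|X-2|] = sum(g(x)*P(x))
= 5*1/8 + 8*3/8 + 9*1/2
= 65/8

65/8


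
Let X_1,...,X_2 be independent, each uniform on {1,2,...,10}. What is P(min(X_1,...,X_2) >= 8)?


P(min >= 8) = P(all X_i >= 8) = (P(X_1 >= 8))^2
= (3/10)^2 = 9/100

9/100


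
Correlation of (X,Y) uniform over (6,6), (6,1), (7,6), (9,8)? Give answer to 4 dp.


Cov(X,Y) = 2.2500, Var(X) = 1.5000, Var(Y) = 6.6875
rho = Cov/(sqrt(VarX)*sqrt(VarY)) = 0.7104

0.7104


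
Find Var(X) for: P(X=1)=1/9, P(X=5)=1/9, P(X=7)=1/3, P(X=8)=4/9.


E[X] = 59/9, E[X^2] = 143/3
Var(X) = E[X^2] - (E[X])^2 = 143/3 - (59/9)^2 = 380/81

380/81


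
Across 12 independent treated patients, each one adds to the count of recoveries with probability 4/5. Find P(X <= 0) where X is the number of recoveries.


P(X<=0) = P(X=0)
= 1/244140625
= 1/244140625

1/244140625


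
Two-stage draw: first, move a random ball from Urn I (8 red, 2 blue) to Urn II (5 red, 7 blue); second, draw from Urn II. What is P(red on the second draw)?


P(transfer red) = 8/10 = 4/5; P(transfer blue) = 1/5
If red transferred: Urn II has 6 red of 13, so P(red|red moved) = 6/13
If blue transferred: Urn II has 5 red of 13, so P(red|blue moved) = 5/13
By total probability: P(red) = 4/5*6/13 + 1/5*5/13 = 29/65

29/65
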